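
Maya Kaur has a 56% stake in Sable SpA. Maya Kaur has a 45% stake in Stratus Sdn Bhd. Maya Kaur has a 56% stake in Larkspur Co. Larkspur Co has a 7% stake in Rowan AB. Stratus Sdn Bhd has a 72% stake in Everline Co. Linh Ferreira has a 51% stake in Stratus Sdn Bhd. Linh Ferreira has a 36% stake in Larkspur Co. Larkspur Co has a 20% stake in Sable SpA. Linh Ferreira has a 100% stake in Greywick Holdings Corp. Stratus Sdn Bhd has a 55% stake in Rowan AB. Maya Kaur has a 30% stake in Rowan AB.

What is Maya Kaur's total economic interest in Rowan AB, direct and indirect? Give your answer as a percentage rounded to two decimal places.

58.67%

Maya reaches Rowan along 3 paths.
Via Larkspur: 56% × 7% = 3.92%.
Via Stratus: 45% × 55% = 24.75%.
Direct stake: 30% = 30%.
Total: 3.92% + 24.75% + 30% = 58.67%.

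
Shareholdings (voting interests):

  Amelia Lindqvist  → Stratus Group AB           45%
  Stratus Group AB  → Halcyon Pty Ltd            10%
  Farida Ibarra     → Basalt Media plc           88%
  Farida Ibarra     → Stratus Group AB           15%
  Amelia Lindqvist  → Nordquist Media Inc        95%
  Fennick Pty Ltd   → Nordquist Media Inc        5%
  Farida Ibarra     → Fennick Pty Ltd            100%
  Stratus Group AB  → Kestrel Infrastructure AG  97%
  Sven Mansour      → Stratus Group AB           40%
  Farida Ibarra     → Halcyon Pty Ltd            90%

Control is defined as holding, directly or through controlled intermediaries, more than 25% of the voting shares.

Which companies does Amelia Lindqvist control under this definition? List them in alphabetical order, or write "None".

Kestrel Infrastructure AG, Nordquist Media Inc, Stratus Group AB

Amelia holds 45% of Stratus, so Amelia controls Stratus.
Stratus holds 97% of Kestrel, so Amelia controls Kestrel.
Amelia holds 95% of Nordquist, so Amelia controls Nordquist.
No other company's threshold is met.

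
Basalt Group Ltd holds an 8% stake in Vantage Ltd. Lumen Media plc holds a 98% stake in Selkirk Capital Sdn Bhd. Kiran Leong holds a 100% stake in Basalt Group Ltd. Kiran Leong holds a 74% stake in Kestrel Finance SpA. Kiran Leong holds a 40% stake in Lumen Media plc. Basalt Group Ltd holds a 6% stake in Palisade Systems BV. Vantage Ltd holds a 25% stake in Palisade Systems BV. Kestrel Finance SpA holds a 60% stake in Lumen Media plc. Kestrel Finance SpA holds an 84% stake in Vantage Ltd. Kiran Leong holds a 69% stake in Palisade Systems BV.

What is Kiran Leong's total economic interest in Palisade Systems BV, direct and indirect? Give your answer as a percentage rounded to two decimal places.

92.54%

Kiran reaches Palisade along 4 paths.
Via Basalt → Vantage: 100% × 8% × 25% = 2%.
Via Kestrel → Vantage: 74% × 84% × 25% = 15.54%.
Via Basalt: 100% × 6% = 6%.
Direct stake: 69% = 69%.
Total: 2% + 15.54% + 6% + 69% = 92.54%.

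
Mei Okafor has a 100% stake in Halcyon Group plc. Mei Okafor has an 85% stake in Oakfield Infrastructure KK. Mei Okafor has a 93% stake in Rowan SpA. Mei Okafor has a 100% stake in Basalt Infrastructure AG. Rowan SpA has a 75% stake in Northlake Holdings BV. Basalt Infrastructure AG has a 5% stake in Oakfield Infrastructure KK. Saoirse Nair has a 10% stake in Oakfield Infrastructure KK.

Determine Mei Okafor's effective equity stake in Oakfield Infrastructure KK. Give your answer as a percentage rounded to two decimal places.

90.00%

Mei reaches Oakfield along 2 paths.
Via Basalt: 100% × 5% = 5%.
Direct stake: 85% = 85%.
Total: 5% + 85% = 90%.
Rounded: 90.00%.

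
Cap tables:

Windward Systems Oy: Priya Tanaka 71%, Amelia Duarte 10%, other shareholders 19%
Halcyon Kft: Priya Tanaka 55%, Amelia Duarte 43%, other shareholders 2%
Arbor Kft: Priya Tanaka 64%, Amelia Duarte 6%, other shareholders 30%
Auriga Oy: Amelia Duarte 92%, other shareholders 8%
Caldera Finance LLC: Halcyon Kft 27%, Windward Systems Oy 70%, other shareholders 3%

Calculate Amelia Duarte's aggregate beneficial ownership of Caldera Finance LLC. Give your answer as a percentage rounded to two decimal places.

18.61%

Amelia reaches Caldera along 2 paths.
Via Halcyon: 43% × 27% = 11.61%.
Via Windward: 10% × 70% = 7%.
Total: 11.61% + 7% = 18.61%.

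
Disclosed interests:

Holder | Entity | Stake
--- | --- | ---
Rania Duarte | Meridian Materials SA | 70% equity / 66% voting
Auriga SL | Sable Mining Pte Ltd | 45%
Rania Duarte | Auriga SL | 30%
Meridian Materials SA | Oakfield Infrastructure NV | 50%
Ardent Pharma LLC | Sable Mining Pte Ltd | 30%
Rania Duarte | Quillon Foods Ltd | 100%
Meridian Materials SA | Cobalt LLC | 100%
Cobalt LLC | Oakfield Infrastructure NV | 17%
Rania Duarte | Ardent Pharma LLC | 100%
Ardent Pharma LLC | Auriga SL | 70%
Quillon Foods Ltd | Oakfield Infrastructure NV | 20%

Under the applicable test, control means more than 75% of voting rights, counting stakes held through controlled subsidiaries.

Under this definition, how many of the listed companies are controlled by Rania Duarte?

3

Rania holds 100% of Quillon, so Rania controls Quillon.
Rania holds 100% of Ardent, so Rania controls Ardent.
Ardent and Rania together hold 70% + 30% = 100% of Auriga, so Rania controls Auriga.
No other company's threshold is met.
Rania controls 3 companies.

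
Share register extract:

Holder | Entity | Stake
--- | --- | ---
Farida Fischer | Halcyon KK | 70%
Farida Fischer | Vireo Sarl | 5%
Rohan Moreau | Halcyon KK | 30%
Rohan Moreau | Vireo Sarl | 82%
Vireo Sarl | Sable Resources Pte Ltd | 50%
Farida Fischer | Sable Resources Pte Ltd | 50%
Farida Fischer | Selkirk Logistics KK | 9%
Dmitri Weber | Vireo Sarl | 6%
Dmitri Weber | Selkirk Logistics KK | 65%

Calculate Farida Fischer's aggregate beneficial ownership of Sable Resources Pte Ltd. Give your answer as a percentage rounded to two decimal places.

Farida reaches Sable along 2 paths.
Direct stake: 50% = 50%.
Via Vireo: 5% × 50% = 2.5%.
Total: 50% + 2.5% = 52.5%.
Rounded: 52.50%.

52.50%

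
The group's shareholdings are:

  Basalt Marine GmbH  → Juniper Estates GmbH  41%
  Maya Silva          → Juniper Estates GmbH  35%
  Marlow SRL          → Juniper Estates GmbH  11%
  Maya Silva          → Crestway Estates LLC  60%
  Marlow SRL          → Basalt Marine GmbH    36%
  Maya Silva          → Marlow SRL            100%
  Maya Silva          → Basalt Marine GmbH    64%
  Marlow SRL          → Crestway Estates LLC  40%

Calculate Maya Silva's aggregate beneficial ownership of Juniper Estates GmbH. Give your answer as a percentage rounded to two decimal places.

Maya reaches Juniper along 4 paths.
Via Marlow → Basalt: 100% × 36% × 41% = 14.76%.
Via Basalt: 64% × 41% = 26.24%.
Via Marlow: 100% × 11% = 11%.
Direct stake: 35% = 35%.
Total: 14.76% + 26.24% + 11% + 35% = 87%.
Rounded: 87.00%.

87.00%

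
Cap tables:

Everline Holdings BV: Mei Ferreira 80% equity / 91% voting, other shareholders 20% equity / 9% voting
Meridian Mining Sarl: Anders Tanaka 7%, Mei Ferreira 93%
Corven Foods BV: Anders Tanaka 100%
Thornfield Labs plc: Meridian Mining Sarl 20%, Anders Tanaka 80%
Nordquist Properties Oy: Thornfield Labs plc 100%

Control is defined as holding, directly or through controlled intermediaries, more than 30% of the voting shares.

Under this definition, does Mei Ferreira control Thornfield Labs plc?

No

Mei holds 91% of Everline, so Mei controls Everline.
Mei holds 93% of Meridian, so Mei controls Meridian.
In Thornfield, Mei's side holds only 20%, not > 30%.
So Mei does not control Thornfield.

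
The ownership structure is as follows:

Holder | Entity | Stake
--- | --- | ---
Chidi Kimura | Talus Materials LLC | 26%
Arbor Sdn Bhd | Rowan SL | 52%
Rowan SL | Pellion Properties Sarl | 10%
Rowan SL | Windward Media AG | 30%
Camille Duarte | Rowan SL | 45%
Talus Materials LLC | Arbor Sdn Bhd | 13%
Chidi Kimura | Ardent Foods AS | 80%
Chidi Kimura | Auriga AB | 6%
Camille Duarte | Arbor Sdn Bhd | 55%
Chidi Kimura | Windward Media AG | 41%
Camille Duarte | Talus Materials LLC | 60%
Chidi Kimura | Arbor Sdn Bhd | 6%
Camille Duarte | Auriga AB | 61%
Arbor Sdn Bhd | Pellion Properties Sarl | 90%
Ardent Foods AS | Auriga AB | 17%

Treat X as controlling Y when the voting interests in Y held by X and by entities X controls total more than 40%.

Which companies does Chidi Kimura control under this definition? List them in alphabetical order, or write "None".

Ardent Foods AS, Windward Media AG

Chidi holds 80% of Ardent, so Chidi controls Ardent.
Chidi holds 41% of Windward, so Chidi controls Windward.
No other company's threshold is met.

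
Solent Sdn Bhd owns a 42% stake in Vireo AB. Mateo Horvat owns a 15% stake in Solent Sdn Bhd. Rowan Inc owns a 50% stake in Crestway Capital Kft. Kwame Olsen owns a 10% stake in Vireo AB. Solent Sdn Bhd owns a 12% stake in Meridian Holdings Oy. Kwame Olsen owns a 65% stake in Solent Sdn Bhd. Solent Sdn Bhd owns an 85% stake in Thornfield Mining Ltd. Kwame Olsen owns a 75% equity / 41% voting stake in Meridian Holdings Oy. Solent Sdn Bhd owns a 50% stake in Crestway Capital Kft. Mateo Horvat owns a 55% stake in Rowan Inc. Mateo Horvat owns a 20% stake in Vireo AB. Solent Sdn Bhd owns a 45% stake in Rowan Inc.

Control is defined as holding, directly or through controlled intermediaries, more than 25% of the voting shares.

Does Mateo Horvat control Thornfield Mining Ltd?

Mateo holds 55% of Rowan, so Mateo controls Rowan.
Rowan holds 50% of Crestway, so Mateo controls Crestway.
Neither Mateo nor any entity Mateo controls holds any voting interest in Thornfield.
So Mateo does not control Thornfield.

No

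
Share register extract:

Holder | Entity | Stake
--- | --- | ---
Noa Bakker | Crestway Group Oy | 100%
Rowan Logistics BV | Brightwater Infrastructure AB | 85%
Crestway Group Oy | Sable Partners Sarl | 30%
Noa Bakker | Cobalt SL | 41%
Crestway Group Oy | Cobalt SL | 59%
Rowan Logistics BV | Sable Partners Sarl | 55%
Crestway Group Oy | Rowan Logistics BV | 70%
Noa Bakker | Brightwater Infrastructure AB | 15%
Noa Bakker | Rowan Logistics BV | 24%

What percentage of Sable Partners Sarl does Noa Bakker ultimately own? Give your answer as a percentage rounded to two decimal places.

Noa reaches Sable along 3 paths.
Via Crestway → Rowan: 100% × 70% × 55% = 38.5%.
Via Rowan: 24% × 55% = 13.2%.
Via Crestway: 100% × 30% = 30%.
Total: 38.5% + 13.2% + 30% = 81.7%.
Rounded: 81.70%.

81.70%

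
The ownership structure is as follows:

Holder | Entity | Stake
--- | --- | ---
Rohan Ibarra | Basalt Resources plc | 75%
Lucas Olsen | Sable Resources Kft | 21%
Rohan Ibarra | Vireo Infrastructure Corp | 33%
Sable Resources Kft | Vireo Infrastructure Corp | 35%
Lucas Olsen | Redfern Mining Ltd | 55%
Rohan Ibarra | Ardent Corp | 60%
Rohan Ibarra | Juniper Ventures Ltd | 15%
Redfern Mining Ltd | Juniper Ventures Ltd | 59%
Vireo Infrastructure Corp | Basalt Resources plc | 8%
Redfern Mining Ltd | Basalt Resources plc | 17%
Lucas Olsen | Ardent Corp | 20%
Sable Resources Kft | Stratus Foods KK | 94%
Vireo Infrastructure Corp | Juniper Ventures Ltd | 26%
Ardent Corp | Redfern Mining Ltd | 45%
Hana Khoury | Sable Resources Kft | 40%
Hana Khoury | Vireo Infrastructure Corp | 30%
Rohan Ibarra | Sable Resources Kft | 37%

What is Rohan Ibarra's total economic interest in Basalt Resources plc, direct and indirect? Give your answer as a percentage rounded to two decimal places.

83.27%

Rohan reaches Basalt along 4 paths.
Direct stake: 75% = 75%.
Via Sable → Vireo: 37% × 35% × 8% = 1.036%.
Via Vireo: 33% × 8% = 2.64%.
Via Ardent → Redfern: 60% × 45% × 17% = 4.59%.
Total: 75% + 1.036% + 2.64% + 4.59% = 83.266%.
Rounded: 83.27%.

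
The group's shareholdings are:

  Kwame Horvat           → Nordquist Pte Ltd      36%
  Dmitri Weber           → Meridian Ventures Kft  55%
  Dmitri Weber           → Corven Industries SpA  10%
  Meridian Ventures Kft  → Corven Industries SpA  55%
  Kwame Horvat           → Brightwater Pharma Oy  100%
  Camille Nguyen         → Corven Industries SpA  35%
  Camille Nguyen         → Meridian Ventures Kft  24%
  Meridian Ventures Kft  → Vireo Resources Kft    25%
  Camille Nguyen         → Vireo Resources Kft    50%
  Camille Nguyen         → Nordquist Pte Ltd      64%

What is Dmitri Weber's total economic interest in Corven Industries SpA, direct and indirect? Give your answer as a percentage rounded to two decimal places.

Dmitri reaches Corven along 2 paths.
Direct stake: 10% = 10%.
Via Meridian: 55% × 55% = 30.25%.
Total: 10% + 30.25% = 40.25%.

40.25%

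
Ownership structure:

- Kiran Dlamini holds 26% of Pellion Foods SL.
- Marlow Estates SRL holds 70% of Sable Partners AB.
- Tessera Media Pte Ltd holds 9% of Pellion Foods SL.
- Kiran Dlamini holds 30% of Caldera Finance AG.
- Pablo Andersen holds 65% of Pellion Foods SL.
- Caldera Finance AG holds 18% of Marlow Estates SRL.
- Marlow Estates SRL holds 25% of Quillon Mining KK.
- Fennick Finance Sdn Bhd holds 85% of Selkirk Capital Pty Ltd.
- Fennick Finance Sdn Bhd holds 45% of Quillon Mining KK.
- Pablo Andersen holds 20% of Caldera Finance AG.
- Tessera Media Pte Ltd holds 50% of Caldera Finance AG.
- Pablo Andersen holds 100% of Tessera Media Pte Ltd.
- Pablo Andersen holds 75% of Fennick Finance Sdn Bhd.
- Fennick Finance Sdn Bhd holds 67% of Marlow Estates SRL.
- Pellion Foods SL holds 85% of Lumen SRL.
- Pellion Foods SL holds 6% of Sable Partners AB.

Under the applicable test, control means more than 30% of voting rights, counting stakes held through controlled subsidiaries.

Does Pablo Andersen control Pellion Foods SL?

Yes

Pablo holds 100% of Tessera, so Pablo controls Tessera.
Pablo and Tessera together hold 65% + 9% = 74% of Pellion, so Pablo controls Pellion.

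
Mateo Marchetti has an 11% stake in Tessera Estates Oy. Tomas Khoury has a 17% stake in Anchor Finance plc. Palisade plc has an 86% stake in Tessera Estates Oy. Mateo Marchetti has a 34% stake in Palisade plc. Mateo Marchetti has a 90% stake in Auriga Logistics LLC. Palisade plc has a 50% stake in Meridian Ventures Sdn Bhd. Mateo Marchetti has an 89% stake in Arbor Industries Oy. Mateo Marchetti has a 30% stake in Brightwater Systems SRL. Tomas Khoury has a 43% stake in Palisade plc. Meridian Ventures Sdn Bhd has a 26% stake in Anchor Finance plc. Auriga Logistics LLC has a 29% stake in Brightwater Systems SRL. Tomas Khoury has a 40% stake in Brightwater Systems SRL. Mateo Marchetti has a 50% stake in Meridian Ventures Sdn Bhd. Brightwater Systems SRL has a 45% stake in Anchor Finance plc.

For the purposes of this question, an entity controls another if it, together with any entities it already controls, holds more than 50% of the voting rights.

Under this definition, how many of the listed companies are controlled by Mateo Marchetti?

Mateo holds 90% of Auriga, so Mateo controls Auriga.
Auriga and Mateo together hold 29% + 30% = 59% of Brightwater, so Mateo controls Brightwater.
Mateo holds 89% of Arbor, so Mateo controls Arbor.
No other company's threshold is met.
Mateo controls 3 companies.

3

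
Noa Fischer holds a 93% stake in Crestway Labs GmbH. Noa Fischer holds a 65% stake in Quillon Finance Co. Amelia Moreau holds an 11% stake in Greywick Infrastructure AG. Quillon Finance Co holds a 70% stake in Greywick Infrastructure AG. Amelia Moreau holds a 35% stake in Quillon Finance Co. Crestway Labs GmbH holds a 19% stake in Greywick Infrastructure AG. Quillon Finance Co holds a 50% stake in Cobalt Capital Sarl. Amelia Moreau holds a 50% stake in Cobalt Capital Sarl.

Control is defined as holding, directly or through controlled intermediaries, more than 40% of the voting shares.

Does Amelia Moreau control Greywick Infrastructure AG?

No

Amelia holds 50% of Cobalt, so Amelia controls Cobalt.
In Greywick, Amelia's side holds only 11%, not > 40%.
So Amelia does not control Greywick.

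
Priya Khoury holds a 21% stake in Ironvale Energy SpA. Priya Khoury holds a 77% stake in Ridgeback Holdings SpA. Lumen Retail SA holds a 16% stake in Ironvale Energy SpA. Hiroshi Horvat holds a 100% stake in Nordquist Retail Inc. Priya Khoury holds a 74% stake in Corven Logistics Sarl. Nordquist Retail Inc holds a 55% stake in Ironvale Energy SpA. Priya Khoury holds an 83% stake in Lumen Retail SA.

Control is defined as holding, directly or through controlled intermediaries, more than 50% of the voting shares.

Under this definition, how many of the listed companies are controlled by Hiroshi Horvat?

2

Hiroshi holds 100% of Nordquist, so Hiroshi controls Nordquist.
Nordquist holds 55% of Ironvale, so Hiroshi controls Ironvale.
No other company's threshold is met.
Hiroshi controls 2 companies.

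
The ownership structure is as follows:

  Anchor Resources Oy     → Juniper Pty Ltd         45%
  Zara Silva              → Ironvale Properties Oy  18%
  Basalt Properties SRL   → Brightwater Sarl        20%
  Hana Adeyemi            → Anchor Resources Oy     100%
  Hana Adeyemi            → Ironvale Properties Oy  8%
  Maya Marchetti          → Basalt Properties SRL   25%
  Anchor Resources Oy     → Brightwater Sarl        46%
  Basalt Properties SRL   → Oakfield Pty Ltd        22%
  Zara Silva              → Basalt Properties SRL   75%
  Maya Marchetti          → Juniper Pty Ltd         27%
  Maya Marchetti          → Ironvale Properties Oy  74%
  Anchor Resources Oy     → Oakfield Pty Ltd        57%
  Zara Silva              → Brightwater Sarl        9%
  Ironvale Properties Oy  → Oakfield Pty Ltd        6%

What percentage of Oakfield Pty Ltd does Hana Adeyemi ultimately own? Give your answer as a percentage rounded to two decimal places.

Hana reaches Oakfield along 2 paths.
Via Anchor: 100% × 57% = 57%.
Via Ironvale: 8% × 6% = 0.48%.
Total: 57% + 0.48% = 57.48%.

57.48%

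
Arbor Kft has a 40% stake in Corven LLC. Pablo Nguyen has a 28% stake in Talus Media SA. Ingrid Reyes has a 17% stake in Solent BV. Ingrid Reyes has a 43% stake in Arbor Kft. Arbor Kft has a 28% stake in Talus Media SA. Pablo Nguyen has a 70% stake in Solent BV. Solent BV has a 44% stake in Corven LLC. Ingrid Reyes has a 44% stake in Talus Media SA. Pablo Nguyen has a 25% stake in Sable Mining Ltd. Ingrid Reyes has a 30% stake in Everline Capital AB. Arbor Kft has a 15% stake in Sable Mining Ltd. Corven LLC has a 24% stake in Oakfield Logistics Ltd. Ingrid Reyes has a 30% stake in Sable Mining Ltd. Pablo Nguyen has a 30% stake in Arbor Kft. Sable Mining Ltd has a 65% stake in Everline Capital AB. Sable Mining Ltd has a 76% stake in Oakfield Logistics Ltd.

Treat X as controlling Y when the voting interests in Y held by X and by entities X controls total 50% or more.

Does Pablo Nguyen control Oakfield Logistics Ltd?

No

Pablo holds 70% of Solent, so Pablo controls Solent.
Neither Pablo nor any entity Pablo controls holds any voting interest in Oakfield.
So Pablo does not control Oakfield.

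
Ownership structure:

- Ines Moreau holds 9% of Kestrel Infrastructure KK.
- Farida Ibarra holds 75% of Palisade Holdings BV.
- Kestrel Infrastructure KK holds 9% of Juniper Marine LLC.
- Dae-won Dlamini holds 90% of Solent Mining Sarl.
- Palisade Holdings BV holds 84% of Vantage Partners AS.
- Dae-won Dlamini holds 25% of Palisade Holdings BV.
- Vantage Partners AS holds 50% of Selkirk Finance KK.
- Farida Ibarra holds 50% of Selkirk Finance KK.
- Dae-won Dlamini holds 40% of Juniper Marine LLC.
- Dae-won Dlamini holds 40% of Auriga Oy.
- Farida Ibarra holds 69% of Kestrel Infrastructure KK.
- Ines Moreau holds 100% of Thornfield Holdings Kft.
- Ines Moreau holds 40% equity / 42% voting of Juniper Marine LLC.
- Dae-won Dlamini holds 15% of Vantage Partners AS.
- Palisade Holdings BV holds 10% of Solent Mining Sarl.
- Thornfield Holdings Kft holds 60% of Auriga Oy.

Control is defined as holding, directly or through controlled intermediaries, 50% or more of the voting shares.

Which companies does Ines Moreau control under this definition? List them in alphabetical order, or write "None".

Ines holds 100% of Thornfield, so Ines controls Thornfield.
Thornfield holds 60% of Auriga, so Ines controls Auriga.
No other company's threshold is met.

Auriga Oy, Thornfield Holdings Kft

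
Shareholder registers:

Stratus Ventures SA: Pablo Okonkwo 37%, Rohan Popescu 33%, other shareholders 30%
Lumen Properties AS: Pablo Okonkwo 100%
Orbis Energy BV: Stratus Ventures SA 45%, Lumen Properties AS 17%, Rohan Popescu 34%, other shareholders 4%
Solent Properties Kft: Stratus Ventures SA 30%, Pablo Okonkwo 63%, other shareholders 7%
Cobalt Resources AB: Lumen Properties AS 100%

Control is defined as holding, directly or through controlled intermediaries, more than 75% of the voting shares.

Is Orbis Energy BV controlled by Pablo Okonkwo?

Pablo holds 100% of Lumen, so Pablo controls Lumen.
Lumen holds 100% of Cobalt, so Pablo controls Cobalt.
In Orbis, Pablo's side holds only 17%, not > 75%.
So Pablo does not control Orbis.

No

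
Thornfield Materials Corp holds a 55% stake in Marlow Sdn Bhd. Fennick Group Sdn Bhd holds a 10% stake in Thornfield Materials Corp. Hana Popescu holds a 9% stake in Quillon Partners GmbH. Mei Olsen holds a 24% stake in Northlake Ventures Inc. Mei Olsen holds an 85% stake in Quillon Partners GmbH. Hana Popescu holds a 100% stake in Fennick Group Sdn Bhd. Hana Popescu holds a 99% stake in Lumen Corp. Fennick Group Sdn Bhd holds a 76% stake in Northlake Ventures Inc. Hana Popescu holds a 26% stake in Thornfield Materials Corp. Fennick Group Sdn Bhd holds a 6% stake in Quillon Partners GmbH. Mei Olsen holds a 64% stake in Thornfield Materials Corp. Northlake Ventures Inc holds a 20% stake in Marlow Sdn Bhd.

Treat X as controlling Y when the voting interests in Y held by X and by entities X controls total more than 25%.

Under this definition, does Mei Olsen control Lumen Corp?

No

Mei holds 85% of Quillon, so Mei controls Quillon.
Mei holds 64% of Thornfield, so Mei controls Thornfield.
Thornfield holds 55% of Marlow, so Mei controls Marlow.
Neither Mei nor any entity Mei controls holds any voting interest in Lumen.
So Mei does not control Lumen.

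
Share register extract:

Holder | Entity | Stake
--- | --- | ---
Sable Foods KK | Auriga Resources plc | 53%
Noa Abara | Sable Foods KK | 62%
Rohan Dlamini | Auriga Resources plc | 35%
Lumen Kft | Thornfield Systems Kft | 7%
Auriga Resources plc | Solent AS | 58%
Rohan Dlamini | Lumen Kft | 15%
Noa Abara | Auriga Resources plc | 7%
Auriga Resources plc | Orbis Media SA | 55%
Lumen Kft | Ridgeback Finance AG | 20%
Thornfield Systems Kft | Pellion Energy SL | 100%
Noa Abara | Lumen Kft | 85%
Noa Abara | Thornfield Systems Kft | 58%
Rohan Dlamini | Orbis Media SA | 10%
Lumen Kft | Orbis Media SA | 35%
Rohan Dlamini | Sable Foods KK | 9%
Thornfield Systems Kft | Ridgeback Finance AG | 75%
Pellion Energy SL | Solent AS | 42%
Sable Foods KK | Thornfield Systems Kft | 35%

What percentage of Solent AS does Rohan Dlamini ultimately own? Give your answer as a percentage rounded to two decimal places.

24.83%

Rohan reaches Solent along 4 paths.
Via Sable → Thornfield → Pellion: 9% × 35% × 100% × 42% = 1.323%.
Via Lumen → Thornfield → Pellion: 15% × 7% × 100% × 42% = 0.441%.
Via Sable → Auriga: 9% × 53% × 58% = 2.7666%.
Via Auriga: 35% × 58% = 20.3%.
Total: 1.323% + 0.441% + 2.7666% + 20.3% = 24.8306%.
Rounded: 24.83%.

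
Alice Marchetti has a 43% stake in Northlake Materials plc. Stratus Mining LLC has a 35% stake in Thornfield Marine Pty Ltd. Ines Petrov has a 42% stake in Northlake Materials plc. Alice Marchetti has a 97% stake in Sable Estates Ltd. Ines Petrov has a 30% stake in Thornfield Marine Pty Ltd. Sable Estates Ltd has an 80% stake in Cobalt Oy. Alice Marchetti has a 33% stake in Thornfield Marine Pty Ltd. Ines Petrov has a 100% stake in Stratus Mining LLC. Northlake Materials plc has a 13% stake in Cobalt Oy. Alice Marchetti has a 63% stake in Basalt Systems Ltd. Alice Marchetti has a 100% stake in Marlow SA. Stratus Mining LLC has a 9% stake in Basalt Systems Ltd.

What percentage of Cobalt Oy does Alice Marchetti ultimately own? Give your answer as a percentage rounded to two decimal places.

Alice reaches Cobalt along 2 paths.
Via Sable: 97% × 80% = 77.6%.
Via Northlake: 43% × 13% = 5.59%.
Total: 77.6% + 5.59% = 83.19%.

83.19%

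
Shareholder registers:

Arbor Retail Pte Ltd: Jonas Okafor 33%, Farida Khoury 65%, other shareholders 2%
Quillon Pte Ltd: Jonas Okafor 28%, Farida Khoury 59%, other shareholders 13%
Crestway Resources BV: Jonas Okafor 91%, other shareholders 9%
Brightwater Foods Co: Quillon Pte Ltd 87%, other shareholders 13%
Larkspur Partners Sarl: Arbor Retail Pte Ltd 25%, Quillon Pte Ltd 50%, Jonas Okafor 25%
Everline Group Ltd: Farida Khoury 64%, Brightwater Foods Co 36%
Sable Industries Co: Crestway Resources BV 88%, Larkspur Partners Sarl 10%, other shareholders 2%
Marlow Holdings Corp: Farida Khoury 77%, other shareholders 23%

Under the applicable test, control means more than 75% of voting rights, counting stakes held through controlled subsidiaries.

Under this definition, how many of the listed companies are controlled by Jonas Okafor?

2

Jonas holds 91% of Crestway, so Jonas controls Crestway.
Crestway holds 88% of Sable, so Jonas controls Sable.
No other company's threshold is met.
Jonas controls 2 companies.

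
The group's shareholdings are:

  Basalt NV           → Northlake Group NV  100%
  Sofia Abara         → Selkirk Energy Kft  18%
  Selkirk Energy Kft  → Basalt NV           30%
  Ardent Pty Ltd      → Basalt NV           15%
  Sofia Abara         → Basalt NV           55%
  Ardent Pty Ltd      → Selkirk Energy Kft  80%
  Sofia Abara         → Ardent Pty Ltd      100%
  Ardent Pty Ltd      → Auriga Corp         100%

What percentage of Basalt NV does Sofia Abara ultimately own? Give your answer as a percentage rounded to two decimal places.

Sofia reaches Basalt along 4 paths.
Direct stake: 55% = 55%.
Via Ardent: 100% × 15% = 15%.
Via Selkirk: 18% × 30% = 5.4%.
Via Ardent → Selkirk: 100% × 80% × 30% = 24%.
Total: 55% + 15% + 5.4% + 24% = 99.4%.
Rounded: 99.40%.

99.40%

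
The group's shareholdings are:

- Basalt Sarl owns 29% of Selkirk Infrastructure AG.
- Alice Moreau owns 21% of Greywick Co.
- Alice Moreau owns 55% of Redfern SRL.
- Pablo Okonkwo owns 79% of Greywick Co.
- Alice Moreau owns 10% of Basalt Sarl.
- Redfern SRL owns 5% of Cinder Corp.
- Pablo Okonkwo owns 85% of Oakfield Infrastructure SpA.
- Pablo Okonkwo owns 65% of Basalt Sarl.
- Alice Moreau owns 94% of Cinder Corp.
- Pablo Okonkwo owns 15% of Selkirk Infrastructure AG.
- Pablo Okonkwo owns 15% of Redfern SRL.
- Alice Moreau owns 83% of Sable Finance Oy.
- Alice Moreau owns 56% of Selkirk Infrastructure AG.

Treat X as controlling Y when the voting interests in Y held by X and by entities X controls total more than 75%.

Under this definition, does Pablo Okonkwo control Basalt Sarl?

No

Pablo holds 85% of Oakfield, so Pablo controls Oakfield.
Pablo holds 79% of Greywick, so Pablo controls Greywick.
In Basalt, Pablo's side holds only 65%, not > 75%.
So Pablo does not control Basalt.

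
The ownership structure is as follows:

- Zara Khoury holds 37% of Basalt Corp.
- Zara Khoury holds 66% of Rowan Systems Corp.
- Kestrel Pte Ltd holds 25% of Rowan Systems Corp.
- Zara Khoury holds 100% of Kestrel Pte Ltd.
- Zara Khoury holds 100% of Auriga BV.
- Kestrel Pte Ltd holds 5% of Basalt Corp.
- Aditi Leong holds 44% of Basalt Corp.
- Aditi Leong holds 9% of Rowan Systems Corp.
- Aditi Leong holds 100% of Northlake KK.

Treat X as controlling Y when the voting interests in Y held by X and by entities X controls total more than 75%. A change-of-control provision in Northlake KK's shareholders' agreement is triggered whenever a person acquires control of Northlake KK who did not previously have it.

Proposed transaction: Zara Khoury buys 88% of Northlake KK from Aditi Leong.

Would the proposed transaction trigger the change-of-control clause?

Yes

The purchase adds only to Zara's holdings (Aditi's stake shrinks), so Zara is the only person who could newly come to control Northlake.
Zara holds 100% of Kestrel, so Zara controls Kestrel.
Zara holds 100% of Auriga, so Zara controls Auriga.
Kestrel and Zara together hold 25% + 66% = 91% of Rowan, so Zara controls Rowan.
Neither Zara nor any entity Zara controls holds any voting interest in Northlake.
So before the transaction, Zara does not control Northlake.
After the purchase, Zara holds 88% of Northlake directly, and Aditi's stake falls to 12%.
Zara holds 88% of Northlake, so Zara controls Northlake.
Zara did not control Northlake before and does after, so the clause is triggered.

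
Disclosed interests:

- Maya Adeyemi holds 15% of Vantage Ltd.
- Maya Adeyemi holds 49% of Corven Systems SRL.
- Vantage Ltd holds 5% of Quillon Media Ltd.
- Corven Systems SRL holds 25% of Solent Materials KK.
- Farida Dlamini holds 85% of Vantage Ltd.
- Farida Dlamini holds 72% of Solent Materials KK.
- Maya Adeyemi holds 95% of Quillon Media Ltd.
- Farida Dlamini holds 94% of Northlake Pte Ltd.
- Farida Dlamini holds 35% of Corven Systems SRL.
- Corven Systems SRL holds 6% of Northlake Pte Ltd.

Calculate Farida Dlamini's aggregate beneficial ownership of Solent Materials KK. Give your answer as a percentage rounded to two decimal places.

80.75%

Farida reaches Solent along 2 paths.
Direct stake: 72% = 72%.
Via Corven: 35% × 25% = 8.75%.
Total: 72% + 8.75% = 80.75%.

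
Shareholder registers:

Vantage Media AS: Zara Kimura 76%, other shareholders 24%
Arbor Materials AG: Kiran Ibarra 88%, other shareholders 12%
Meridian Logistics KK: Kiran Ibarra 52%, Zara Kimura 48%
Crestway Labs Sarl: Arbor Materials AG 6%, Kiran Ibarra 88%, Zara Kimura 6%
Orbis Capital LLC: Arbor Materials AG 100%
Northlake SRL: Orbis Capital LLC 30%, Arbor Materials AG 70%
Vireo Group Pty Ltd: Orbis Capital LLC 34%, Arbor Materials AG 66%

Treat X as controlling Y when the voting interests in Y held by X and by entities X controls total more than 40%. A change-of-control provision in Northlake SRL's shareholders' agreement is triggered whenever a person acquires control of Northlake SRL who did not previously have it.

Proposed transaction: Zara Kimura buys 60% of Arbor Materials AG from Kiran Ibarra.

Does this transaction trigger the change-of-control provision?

The purchase adds only to Zara's holdings (Kiran's stake shrinks), so Zara is the only person who could newly come to control Northlake.
Zara holds 76% of Vantage, so Zara controls Vantage.
Zara holds 48% of Meridian, so Zara controls Meridian.
Neither Zara nor any entity Zara controls holds any voting interest in Northlake.
So before the transaction, Zara does not control Northlake.
After the purchase, Zara holds 60% of Arbor directly, and Kiran's stake falls to 28%.
Zara holds 60% of Arbor, so Zara controls Arbor.
Arbor holds 100% of Orbis, so Zara controls Orbis.
Orbis and Arbor together hold 30% + 70% = 100% of Northlake, so Zara controls Northlake.
Zara did not control Northlake before and does after, so the clause is triggered.

Yes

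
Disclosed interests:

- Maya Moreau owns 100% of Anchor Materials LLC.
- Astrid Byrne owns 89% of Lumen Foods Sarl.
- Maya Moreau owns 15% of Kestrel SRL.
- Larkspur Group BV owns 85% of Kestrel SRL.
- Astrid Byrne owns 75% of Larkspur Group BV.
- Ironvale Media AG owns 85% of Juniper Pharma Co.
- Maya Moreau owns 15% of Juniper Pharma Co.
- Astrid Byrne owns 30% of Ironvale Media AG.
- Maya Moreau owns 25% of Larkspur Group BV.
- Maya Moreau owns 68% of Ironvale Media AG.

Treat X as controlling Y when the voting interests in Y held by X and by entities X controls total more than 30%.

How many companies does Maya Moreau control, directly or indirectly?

Maya holds 68% of Ironvale, so Maya controls Ironvale.
Maya and Ironvale together hold 15% + 85% = 100% of Juniper, so Maya controls Juniper.
Maya holds 100% of Anchor, so Maya controls Anchor.
No other company's threshold is met.
Maya controls 3 companies.

3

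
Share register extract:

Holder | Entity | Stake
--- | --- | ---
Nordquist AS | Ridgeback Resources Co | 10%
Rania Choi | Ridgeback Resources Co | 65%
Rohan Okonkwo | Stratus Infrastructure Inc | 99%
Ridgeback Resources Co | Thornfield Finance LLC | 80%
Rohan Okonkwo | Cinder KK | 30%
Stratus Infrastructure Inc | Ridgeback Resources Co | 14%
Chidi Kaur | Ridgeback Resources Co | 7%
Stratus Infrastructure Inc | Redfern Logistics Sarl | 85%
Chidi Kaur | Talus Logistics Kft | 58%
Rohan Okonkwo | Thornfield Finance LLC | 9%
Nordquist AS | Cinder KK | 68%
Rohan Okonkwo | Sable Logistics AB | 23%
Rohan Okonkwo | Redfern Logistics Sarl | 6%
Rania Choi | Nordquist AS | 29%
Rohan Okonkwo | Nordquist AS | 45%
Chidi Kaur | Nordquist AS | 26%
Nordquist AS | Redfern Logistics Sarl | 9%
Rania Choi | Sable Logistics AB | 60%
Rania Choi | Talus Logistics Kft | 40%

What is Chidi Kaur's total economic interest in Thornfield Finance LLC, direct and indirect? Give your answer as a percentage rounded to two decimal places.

Chidi reaches Thornfield along 2 paths.
Via Ridgeback: 7% × 80% = 5.6%.
Via Nordquist → Ridgeback: 26% × 10% × 80% = 2.08%.
Total: 5.6% + 2.08% = 7.68%.

7.68%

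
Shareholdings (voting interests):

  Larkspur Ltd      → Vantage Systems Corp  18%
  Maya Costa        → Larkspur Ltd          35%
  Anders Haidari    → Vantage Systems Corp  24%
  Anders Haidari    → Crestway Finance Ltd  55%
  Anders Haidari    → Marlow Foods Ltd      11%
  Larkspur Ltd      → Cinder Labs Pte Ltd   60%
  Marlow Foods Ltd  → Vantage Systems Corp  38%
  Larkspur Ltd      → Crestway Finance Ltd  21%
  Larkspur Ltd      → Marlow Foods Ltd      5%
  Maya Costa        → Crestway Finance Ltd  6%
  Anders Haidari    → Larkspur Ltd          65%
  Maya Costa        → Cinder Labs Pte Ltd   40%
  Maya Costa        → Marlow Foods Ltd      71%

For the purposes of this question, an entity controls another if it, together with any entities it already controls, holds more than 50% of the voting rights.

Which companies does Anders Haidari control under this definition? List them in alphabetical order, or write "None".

Anders holds 65% of Larkspur, so Anders controls Larkspur.
Larkspur holds 60% of Cinder, so Anders controls Cinder.
Anders and Larkspur together hold 55% + 21% = 76% of Crestway, so Anders controls Crestway.
No other company's threshold is met.

Cinder Labs Pte Ltd, Crestway Finance Ltd, Larkspur Ltd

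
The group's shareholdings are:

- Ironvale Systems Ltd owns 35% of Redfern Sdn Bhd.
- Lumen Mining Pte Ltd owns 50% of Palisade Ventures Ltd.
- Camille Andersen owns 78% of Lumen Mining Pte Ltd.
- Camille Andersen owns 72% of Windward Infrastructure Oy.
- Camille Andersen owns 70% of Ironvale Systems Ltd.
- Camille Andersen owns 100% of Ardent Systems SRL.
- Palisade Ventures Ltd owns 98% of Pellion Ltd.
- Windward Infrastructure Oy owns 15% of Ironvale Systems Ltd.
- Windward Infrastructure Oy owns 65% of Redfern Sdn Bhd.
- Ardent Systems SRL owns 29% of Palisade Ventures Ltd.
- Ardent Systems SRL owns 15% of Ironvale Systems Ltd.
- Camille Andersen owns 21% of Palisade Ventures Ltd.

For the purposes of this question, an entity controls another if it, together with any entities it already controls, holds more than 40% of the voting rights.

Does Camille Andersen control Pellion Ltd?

Yes

Camille holds 78% of Lumen, so Camille controls Lumen.
Camille holds 100% of Ardent, so Camille controls Ardent.
Lumen and Camille and Ardent together hold 50% + 21% + 29% = 100% of Palisade, so Camille controls Palisade.
Palisade holds 98% of Pellion, so Camille controls Pellion.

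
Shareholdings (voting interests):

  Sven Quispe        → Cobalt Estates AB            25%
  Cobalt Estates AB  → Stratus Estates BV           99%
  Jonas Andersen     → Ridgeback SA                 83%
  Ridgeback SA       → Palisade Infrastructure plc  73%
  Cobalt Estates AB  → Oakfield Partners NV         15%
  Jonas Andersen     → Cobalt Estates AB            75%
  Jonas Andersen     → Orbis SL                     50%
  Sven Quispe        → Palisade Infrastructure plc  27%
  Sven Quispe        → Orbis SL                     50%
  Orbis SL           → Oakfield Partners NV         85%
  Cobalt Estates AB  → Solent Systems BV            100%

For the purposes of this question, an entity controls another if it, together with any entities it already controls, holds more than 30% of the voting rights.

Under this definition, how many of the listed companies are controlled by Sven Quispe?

2

Sven holds 50% of Orbis, so Sven controls Orbis.
Orbis holds 85% of Oakfield, so Sven controls Oakfield.
No other company's threshold is met.
Sven controls 2 companies.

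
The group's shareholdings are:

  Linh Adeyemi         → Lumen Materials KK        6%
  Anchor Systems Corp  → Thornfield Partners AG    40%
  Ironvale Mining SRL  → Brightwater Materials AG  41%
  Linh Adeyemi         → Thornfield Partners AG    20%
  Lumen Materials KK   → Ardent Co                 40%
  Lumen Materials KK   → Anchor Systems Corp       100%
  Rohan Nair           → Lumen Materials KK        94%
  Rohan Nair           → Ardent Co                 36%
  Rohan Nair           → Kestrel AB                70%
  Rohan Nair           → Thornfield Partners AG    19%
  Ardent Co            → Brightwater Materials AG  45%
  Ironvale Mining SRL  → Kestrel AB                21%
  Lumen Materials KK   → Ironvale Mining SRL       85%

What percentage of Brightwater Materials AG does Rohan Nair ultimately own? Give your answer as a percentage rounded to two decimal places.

65.88%

Rohan reaches Brightwater along 3 paths.
Via Lumen → Ironvale: 94% × 85% × 41% = 32.759%.
Via Ardent: 36% × 45% = 16.2%.
Via Lumen → Ardent: 94% × 40% × 45% = 16.92%.
Total: 32.759% + 16.2% + 16.92% = 65.879%.
Rounded: 65.88%.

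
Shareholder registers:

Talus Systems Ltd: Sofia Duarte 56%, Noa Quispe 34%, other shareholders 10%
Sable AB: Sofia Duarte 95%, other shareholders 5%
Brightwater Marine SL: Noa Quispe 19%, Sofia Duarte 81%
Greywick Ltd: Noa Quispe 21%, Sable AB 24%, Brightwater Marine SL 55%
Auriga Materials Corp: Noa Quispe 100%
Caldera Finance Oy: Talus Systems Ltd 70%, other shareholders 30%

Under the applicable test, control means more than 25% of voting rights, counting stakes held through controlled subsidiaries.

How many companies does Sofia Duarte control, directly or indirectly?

5

Sofia holds 56% of Talus, so Sofia controls Talus.
Sofia holds 95% of Sable, so Sofia controls Sable.
Sofia holds 81% of Brightwater, so Sofia controls Brightwater.
Sable and Brightwater together hold 24% + 55% = 79% of Greywick, so Sofia controls Greywick.
Talus holds 70% of Caldera, so Sofia controls Caldera.
No other company's threshold is met.
Sofia controls 5 companies.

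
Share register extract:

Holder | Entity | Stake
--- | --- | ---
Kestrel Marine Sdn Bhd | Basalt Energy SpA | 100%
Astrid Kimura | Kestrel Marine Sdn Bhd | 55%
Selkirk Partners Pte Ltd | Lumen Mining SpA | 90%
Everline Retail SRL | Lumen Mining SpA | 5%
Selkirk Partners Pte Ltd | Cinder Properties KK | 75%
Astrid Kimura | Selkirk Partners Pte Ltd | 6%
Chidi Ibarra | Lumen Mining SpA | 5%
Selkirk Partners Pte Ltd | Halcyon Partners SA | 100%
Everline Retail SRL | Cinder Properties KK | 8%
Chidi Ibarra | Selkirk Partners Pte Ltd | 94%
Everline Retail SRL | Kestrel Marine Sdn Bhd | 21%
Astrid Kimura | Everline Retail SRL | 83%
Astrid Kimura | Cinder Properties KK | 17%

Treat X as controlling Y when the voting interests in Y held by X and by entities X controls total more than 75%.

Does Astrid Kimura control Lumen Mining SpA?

No

Astrid holds 83% of Everline, so Astrid controls Everline.
Astrid and Everline together hold 55% + 21% = 76% of Kestrel, so Astrid controls Kestrel.
Kestrel holds 100% of Basalt, so Astrid controls Basalt.
In Lumen, Astrid's side holds only 5%, not > 75%.
So Astrid does not control Lumen.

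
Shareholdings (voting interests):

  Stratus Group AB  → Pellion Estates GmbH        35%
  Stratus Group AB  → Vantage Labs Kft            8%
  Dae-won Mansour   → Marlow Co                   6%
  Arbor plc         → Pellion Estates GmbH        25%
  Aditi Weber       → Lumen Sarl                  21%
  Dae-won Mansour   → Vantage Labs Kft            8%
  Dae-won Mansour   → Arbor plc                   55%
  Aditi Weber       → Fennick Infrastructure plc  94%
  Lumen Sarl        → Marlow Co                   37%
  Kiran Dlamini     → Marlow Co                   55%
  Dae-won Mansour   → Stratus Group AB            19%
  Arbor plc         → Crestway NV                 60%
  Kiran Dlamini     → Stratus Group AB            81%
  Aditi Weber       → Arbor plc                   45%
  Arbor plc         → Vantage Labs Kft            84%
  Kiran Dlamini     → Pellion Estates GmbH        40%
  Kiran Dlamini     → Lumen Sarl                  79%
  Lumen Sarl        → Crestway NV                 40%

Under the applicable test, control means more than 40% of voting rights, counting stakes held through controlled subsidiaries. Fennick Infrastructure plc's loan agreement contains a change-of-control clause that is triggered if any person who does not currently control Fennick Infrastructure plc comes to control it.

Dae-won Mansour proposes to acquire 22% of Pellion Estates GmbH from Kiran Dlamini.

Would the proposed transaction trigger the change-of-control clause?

No

The purchase adds only to Dae-won's holdings (Kiran's stake shrinks), so Dae-won is the only person who could newly come to control Fennick.
Dae-won holds 55% of Arbor, so Dae-won controls Arbor.
Arbor and Dae-won together hold 84% + 8% = 92% of Vantage, so Dae-won controls Vantage.
Arbor holds 60% of Crestway, so Dae-won controls Crestway.
Neither Dae-won nor any entity Dae-won controls holds any voting interest in Fennick.
So before the transaction, Dae-won does not control Fennick.
After the purchase, Dae-won holds 22% of Pellion directly, and Kiran's stake falls to 18%.
Arbor and Dae-won together hold 25% + 22% = 47% of Pellion, so Dae-won controls Pellion.
After the transaction, neither Dae-won nor any entity Dae-won controls holds a voting interest in Fennick, so Dae-won still does not control it.
No new person acquires control, so the clause is not triggered.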